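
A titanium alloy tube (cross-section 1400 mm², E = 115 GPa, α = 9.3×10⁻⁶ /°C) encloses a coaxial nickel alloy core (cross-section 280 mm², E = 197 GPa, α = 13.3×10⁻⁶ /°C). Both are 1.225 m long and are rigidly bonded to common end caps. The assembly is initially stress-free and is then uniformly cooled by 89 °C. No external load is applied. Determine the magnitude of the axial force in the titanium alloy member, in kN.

Both members must finish at the same length. With the larger α, the nickel alloy tends to over-contract; the plates restrain it, putting the nickel alloy in tension and the titanium alloy in compression. With no external load the two internal forces are equal and opposite, magnitude P.
Equating the net (thermal + elastic) strains gives |α₁ − α₂|·ΔT = P·[1/(A₁E₁) + 1/(A₂E₂)].
|α₁ − α₂|·ΔT = 4×10⁻⁶ × 89 = 0.000356.
1/(A₁E₁) + 1/(A₂E₂) = 1/(1400×115×10³) + 1/(280×197×10³) = 2.434×10⁻⁸ N⁻¹.
P = 0.000356 / 2.434×10⁻⁸ = 14630 N = 14.63 kN.

P ≈ 14.6 kN (compressive in the titanium alloy)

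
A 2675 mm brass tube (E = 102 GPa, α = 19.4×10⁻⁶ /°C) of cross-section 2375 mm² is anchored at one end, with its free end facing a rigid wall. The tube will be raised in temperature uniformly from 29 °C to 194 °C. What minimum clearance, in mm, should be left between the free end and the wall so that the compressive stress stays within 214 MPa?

g ≈ 2.95 mm

With no wall the tube would lengthen by αΔT L = 19.4×10⁻⁶ × 165 × 2675 = 8.563 mm.
A stress of 214 MPa corresponds to the wall pushing the tube back by σL/E = 214×2675/(102×10³) = 5.612 mm.
So the gap has to take up the difference, g_min = δ_free − σL/E = 8.563 − 5.612 = 2.95 mm.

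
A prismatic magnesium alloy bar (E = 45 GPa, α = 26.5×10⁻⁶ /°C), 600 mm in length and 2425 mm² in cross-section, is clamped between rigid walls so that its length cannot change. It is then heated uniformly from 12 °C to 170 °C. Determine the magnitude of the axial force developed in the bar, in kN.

The ends cannot move, so σ = EαΔT = 45×10³ × 26.5×10⁻⁶ × 158 = 188.4 MPa.
Then P = σA = 188.4 × 2425 mm² = 456.9 kN, compressive.

P ≈ 457 kN (compressive)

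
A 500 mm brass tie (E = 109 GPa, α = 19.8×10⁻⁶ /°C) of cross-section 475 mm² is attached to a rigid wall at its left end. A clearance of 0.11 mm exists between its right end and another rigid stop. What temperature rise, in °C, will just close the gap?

Contact occurs when the free expansion equals the gap: αΔT L = 0.11 mm.
So ΔT = g/(αL) = 0.11/(19.8×10⁻⁶ × 500) = 11.11 °C.

ΔT ≈ 11.1 °C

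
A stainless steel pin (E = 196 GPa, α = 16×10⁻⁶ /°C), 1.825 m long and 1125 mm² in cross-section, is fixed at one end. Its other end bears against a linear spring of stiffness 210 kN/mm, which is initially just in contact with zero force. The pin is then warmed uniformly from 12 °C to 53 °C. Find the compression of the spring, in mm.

δ ≈ 0.437 mm

If the spring were absent the pin would lengthen by αΔT L = 16×10⁻⁶ × 41 × 1825 = 1.197 mm.
With a force P in the spring, the elastic change of the pin is PL/(AE) and that of the spring is P/k; compatibility requires their sum to equal δ_free.
P [ L/(AE) + 1/k ] = δ_free → P [ 1825/(1125×196×10³) + 1/(210×10³) ] = 1.197.
P = 1.197 / 1.304×10⁻⁵ = 91820 N.
Spring compression = P/k = 91820/(210×10³) = 0.4372 mm.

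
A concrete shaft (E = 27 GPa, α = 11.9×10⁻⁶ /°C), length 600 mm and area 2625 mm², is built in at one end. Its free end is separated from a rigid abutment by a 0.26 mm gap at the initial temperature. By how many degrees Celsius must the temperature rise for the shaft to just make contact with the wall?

Contact occurs when the free expansion equals the gap: αΔT L = 0.26 mm.
So ΔT = g/(αL) = 0.26/(11.9×10⁻⁶ × 600) = 36.41 °C.

ΔT ≈ 36.4 °C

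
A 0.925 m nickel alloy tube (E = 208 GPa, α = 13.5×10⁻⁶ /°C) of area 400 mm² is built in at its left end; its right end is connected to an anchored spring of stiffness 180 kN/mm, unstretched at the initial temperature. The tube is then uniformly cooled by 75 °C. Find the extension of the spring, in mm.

The unrestrained thermal change is αΔT L = 13.5×10⁻⁶ × 75 × 925 = 0.9366 mm.
Let P be the tensile force in the spring. The tube extends elastically by PL/(AE) and the spring stretches by P/k; together these equal δ_free.
So P = δ_free / [L/(AE) + 1/k] = 0.9366 / [ 925/(400×208×10³) + 1/(180×10³) ].
P = 0.9366 / 1.667×10⁻⁵ = 56170 N.
Spring extension = P/k = 56170/(180×10³) = 0.3121 mm.

δ ≈ 0.312 mm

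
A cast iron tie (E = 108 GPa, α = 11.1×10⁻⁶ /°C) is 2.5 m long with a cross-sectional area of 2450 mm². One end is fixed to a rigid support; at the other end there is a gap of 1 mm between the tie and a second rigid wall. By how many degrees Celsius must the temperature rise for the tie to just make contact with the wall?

Contact occurs when the free expansion equals the gap: αΔT L = 1 mm.
ΔT = 1 / (11.1×10⁻⁶ × 2500) = 36.04 °C.

ΔT ≈ 36 °C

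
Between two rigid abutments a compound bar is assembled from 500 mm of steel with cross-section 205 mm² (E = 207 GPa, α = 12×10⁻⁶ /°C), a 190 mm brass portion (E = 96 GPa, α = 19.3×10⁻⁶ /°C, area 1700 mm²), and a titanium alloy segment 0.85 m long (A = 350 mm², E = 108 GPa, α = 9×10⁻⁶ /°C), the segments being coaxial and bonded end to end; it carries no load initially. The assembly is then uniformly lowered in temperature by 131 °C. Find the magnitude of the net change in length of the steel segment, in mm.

With the walls removed the bar would change length by δ_free = Σ αᵢΔT Lᵢ = 12×10⁻⁶×131×500 + 19.3×10⁻⁶×131×190 + 9×10⁻⁶×131×850 = 2.269 mm.
The walls prevent any net length change, so an axial force P (same in every segment) develops. Compatibility: P · Σ Lᵢ/(AᵢEᵢ) = δ_free.
Σ Lᵢ/(AᵢEᵢ) = 500/(205×207×10³) + 190/(1700×96×10³) + 850/(350×108×10³) = 3.543×10⁻⁵ mm/N.
Hence P = δ_free / Σ(L/AE) = 2.269/3.543×10⁻⁵ = 64.02 kN (tensile).
For the steel segment, free thermal change = 12×10⁻⁶×131×500 = 0.786 mm and elastic change from P = 64020×500/(205×207×10³) = 0.7544 mm; these oppose, so the net change is 0.0316 mm (segment shortens).

|ΔL| ≈ 0.0316 mm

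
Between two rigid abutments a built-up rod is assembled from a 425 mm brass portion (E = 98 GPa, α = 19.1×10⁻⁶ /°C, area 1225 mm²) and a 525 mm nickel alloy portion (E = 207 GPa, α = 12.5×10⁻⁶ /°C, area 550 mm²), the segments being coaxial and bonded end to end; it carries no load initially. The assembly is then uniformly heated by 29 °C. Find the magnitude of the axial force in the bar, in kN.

If the supports were absent, the total length change would be Σ αᵢΔT Lᵢ = 19.1×10⁻⁶×29×425 + 12.5×10⁻⁶×29×525 = 0.4257 mm.
The rigid supports impose zero overall length change; the single axial force P common to all segments must satisfy P Σ Lᵢ/(AᵢEᵢ) = δ_free.
The series flexibility is Σ Lᵢ/(AᵢEᵢ) = 425/(1225×98×10³) + 525/(550×207×10³) = 8.152×10⁻⁶ mm/N.
Hence P = δ_free / Σ(L/AE) = 0.4257/8.152×10⁻⁶ = 52.23 kN (compressive).

P ≈ 52.2 kN (compressive)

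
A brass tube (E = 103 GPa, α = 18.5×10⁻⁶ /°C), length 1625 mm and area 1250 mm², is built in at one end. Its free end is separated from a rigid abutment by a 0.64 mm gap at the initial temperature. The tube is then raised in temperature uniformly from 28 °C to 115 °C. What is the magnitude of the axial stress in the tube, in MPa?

If the wall were absent the tube would grow by αΔT L = 18.5×10⁻⁶ × 87 × 1625 = 2.615 mm.
This exceeds the 0.64 mm gap, so the wall pushes back. The portion of expansion that must be recovered elastically is δ_free − gap = 2.615 − 0.64 = 1.975 mm.
So σ = E(δ_free − g)/L = 103×10³ × 1.975/1625 = 125.2 MPa.

σ ≈ 125 MPa (compressive)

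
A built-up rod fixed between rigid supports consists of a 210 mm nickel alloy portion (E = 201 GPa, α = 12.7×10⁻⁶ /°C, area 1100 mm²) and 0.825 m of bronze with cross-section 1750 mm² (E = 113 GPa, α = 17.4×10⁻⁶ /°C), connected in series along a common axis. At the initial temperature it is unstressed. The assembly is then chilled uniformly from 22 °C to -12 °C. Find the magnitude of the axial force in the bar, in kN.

P ≈ 113 kN (tensile)

Free thermal contraction of the whole bar: Σ αᵢΔT Lᵢ = 12.7×10⁻⁶×34×210 + 17.4×10⁻⁶×34×825 = 0.5787 mm.
The rigid supports impose zero overall length change; the single axial force P common to all segments must satisfy P Σ Lᵢ/(AᵢEᵢ) = δ_free.
The series flexibility is Σ Lᵢ/(AᵢEᵢ) = 210/(1100×201×10³) + 825/(1750×113×10³) = 5.122×10⁻⁶ mm/N.
P = 0.5787 / 5.122×10⁻⁶ = 113000 N = 113 kN, tensile.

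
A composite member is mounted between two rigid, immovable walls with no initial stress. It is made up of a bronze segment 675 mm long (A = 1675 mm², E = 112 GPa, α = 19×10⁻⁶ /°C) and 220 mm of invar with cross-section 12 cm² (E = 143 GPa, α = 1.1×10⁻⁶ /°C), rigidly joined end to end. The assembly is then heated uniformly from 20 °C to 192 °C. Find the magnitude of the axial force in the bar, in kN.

P ≈ 461 kN (compressive)

If the supports were absent, the total length change would be Σ αᵢΔT Lᵢ = 19×10⁻⁶×172×675 + 1.1×10⁻⁶×172×220 = 2.248 mm.
The walls prevent any net length change, so an axial force P (same in every segment) develops. Compatibility: P · Σ Lᵢ/(AᵢEᵢ) = δ_free.
The series flexibility is Σ Lᵢ/(AᵢEᵢ) = 675/(1675×112×10³) + 220/(1200×143×10³) = 4.88×10⁻⁶ mm/N.
So P = 2.248 / 4.88×10⁻⁶ = 460.5 kN, compressive.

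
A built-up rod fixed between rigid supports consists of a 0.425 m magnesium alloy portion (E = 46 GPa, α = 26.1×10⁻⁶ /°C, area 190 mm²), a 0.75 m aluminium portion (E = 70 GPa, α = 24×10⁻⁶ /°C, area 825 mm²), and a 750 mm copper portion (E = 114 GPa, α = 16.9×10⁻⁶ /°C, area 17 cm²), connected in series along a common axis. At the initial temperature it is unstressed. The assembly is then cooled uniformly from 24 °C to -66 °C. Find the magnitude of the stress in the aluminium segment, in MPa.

If the supports were absent, the total length change would be Σ αᵢΔT Lᵢ = 26.1×10⁻⁶×90×425 + 24×10⁻⁶×90×750 + 16.9×10⁻⁶×90×750 = 3.759 mm.
The rigid supports impose zero overall length change; the single axial force P common to all segments must satisfy P Σ Lᵢ/(AᵢEᵢ) = δ_free.
Σ Lᵢ/(AᵢEᵢ) = 425/(190×46×10³) + 750/(825×70×10³) + 750/(1700×114×10³) = 6.548×10⁻⁵ mm/N.
So P = 3.759 / 6.548×10⁻⁵ = 57.4 kN, tensile.
σ_{aluminium} = P / A = 57400 / 825 = 69.58 MPa.

σ ≈ 69.6 MPa (tensile)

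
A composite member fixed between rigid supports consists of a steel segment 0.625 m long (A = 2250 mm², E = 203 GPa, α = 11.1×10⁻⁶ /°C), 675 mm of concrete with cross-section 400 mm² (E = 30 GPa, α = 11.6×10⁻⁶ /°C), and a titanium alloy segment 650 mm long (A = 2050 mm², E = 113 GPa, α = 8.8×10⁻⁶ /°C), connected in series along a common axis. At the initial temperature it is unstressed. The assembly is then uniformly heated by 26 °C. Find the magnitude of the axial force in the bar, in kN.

If the supports were absent, the total length change would be Σ αᵢΔT Lᵢ = 11.1×10⁻⁶×26×625 + 11.6×10⁻⁶×26×675 + 8.8×10⁻⁶×26×650 = 0.5327 mm.
Since the ends are fixed, an axial force P builds up, equal in every segment, with P · Σ Lᵢ/(AᵢEᵢ) = δ_free.
Σ Lᵢ/(AᵢEᵢ) = 625/(2250×203×10³) + 675/(400×30×10³) + 650/(2050×113×10³) = 6.042×10⁻⁵ mm/N.
Hence P = δ_free / Σ(L/AE) = 0.5327/6.042×10⁻⁵ = 8.816 kN (compressive).

P ≈ 8.82 kN (compressive)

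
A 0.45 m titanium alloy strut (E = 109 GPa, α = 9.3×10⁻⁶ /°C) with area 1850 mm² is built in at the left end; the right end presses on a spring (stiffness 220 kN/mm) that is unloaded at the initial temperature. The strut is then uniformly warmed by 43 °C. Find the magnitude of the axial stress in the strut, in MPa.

The unrestrained thermal change is αΔT L = 9.3×10⁻⁶ × 43 × 450 = 0.18 mm.
With a force P in the spring, the elastic change of the strut is PL/(AE) and that of the spring is P/k; compatibility requires their sum to equal δ_free.
P [ L/(AE) + 1/k ] = δ_free → P [ 450/(1850×109×10³) + 1/(220×10³) ] = 0.18.
P = 0.18 / 6.777×10⁻⁶ = 26550 N.
σ = P/A = 26550/1850 = 14.35 MPa.

σ ≈ 14.4 MPa (compressive)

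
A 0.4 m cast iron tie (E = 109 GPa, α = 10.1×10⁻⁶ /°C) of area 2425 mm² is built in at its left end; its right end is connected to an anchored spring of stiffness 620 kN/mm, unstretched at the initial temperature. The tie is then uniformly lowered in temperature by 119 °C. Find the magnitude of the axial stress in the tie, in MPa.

Free thermal contraction: δ_free = αΔT L = 10.1×10⁻⁶ × 119 × 400 = 0.4808 mm.
Let P be the tensile force in the spring. The tie extends elastically by PL/(AE) and the spring stretches by P/k; together these equal δ_free.
So P = δ_free / [L/(AE) + 1/k] = 0.4808 / [ 400/(2425×109×10³) + 1/(620×10³) ].
P = 0.4808 / 3.126×10⁻⁶ = 153800 N.
σ = P/A = 153800/2425 = 63.42 MPa.

σ ≈ 63.4 MPa (tensile)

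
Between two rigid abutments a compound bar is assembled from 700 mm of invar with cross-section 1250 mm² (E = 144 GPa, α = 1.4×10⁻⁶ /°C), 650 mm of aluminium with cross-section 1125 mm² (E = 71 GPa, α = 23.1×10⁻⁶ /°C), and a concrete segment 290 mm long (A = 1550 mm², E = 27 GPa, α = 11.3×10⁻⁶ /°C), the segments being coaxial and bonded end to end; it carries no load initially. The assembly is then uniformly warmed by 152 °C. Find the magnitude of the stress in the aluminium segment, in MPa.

σ ≈ 137 MPa (compressive)

Free thermal expansion of the whole bar: Σ αᵢΔT Lᵢ = 1.4×10⁻⁶×152×700 + 23.1×10⁻⁶×152×650 + 11.3×10⁻⁶×152×290 = 2.929 mm.
The rigid supports impose zero overall length change; the single axial force P common to all segments must satisfy P Σ Lᵢ/(AᵢEᵢ) = δ_free.
The series flexibility is Σ Lᵢ/(AᵢEᵢ) = 700/(1250×144×10³) + 650/(1125×71×10³) + 290/(1550×27×10³) = 1.896×10⁻⁵ mm/N.
Hence P = δ_free / Σ(L/AE) = 2.929/1.896×10⁻⁵ = 154.5 kN (compressive).
σ_{aluminium} = P / A = 154500 / 1125 = 137.4 MPa.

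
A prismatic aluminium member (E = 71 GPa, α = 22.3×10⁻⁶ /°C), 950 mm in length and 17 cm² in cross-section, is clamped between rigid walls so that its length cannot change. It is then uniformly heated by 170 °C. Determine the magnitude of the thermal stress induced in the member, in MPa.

Because both ends are immovable the net strain is zero, and the suppressed thermal strain is αΔT = 22.3×10⁻⁶ × 170 = 3791×10⁻⁶.
Hence σ = E·αΔT = 71×10³ × 3791×10⁻⁶ = 269.2 MPa, compressive.

σ ≈ 269 MPa (compressive)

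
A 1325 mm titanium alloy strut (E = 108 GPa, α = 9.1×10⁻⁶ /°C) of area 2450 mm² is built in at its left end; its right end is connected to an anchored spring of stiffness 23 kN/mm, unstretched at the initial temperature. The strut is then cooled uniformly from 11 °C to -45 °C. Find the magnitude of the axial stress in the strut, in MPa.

If the spring were absent the strut would shorten by αΔT L = 9.1×10⁻⁶ × 56 × 1325 = 0.6752 mm.
With a force P in the spring, the elastic change of the strut is PL/(AE) and that of the spring is P/k; compatibility requires their sum to equal δ_free.
P [ L/(AE) + 1/k ] = δ_free → P [ 1325/(2450×108×10³) + 1/(23×10³) ] = 0.6752.
P = 0.6752 / 4.849×10⁻⁵ = 13930 N.
σ = P/A = 13930/2450 = 5.684 MPa.

σ ≈ 5.68 MPa (tensile)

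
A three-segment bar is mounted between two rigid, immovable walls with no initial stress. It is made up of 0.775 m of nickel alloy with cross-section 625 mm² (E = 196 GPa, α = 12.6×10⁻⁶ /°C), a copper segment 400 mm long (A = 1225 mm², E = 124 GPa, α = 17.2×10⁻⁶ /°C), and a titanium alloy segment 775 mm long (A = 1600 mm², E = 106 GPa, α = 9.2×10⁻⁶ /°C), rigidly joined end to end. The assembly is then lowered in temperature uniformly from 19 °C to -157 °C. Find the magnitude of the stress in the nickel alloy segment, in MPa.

Free thermal contraction of the whole bar: Σ αᵢΔT Lᵢ = 12.6×10⁻⁶×176×775 + 17.2×10⁻⁶×176×400 + 9.2×10⁻⁶×176×775 = 4.184 mm.
The walls prevent any net length change, so an axial force P (same in every segment) develops. Compatibility: P · Σ Lᵢ/(AᵢEᵢ) = δ_free.
The series flexibility is Σ Lᵢ/(AᵢEᵢ) = 775/(625×196×10³) + 400/(1225×124×10³) + 775/(1600×106×10³) = 1.353×10⁻⁵ mm/N.
Hence P = δ_free / Σ(L/AE) = 4.184/1.353×10⁻⁵ = 309.3 kN (tensile).
σ_{nickel alloy} = P / A = 309300 / 625 = 494.9 MPa.

σ ≈ 495 MPa (tensile)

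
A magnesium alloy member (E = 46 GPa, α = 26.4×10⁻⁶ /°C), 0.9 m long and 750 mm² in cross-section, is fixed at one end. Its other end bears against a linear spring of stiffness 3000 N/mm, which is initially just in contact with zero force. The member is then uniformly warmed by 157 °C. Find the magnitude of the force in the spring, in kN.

P ≈ 10.4 kN

The unrestrained thermal change is αΔT L = 26.4×10⁻⁶ × 157 × 900 = 3.73 mm.
Let P be the compressive force at the spring. The member shortens elastically by PL/(AE) and the spring compresses by P/k; together these equal δ_free.
So P = δ_free / [L/(AE) + 1/k] = 3.73 / [ 900/(750×46×10³) + 1/(3000) ].
P = 3.73 / 0.0003594 = 10380 N.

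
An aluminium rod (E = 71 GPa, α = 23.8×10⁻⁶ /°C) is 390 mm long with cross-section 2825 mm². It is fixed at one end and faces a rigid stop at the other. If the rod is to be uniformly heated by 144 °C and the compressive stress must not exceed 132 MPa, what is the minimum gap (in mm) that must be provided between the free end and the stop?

Free expansion if unrestrained: δ_free = αΔT L = 23.8×10⁻⁶ × 144 × 390 = 1.337 mm.
At the allowable stress the elastic shortening the wall may impose is σL/E = 132 × 390 / (71×10³) = 0.7251 mm.
So the gap has to take up the difference, g_min = δ_free − σL/E = 1.337 − 0.7251 = 0.6115 mm.

g ≈ 0.612 mm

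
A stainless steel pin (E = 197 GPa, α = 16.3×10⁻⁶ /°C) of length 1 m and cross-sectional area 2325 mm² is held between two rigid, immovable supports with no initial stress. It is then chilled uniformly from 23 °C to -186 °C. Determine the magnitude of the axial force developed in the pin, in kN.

With zero net strain, σ = E·αΔT = 197 GPa × 16.3×10⁻⁶ × 209 = 671.1 MPa.
Then P = σA = 671.1 × 2325 mm² = 1560 kN, tensile.

P ≈ 1560 kN (tensile)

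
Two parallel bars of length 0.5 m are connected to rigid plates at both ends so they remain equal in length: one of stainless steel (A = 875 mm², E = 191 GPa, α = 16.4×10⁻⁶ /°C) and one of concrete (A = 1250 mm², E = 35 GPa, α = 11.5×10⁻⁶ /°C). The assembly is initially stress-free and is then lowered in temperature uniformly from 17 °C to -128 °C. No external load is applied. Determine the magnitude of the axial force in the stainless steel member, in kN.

Both members must finish at the same length. With the larger α, the stainless steel tends to over-contract; the plates restrain it, putting the stainless steel in tension and the concrete in compression. With no external load the two internal forces are equal and opposite, magnitude P.
Compatibility of the two members (thermal + elastic change equal): (α₁ − α₂)ΔT = P·[1/(A₁E₁) + 1/(A₂E₂)].
|α₁ − α₂|·ΔT = 4.9×10⁻⁶ × 145 = 0.0007105.
1/(A₁E₁) + 1/(A₂E₂) = 1/(875×191×10³) + 1/(1250×35×10³) = 2.884×10⁻⁸ N⁻¹.
So P = 0.0007105 / 2.884×10⁻⁸ = 24.64 kN.

P ≈ 24.6 kN (tensile in the stainless steel)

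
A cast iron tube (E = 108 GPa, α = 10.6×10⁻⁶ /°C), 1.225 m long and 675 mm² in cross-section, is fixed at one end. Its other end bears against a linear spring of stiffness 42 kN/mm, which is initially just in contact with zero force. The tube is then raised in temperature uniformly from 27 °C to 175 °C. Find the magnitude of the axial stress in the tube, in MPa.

σ ≈ 70.1 MPa (compressive)

Free thermal expansion: δ_free = αΔT L = 10.6×10⁻⁶ × 148 × 1225 = 1.922 mm.
Let P be the compressive force at the spring. The tube shortens elastically by PL/(AE) and the spring compresses by P/k; together these equal δ_free.
So P = δ_free / [L/(AE) + 1/k] = 1.922 / [ 1225/(675×108×10³) + 1/(42×10³) ].
P = 1.922 / 4.061×10⁻⁵ = 47320 N.
σ = P/A = 47320/675 = 70.1 MPa.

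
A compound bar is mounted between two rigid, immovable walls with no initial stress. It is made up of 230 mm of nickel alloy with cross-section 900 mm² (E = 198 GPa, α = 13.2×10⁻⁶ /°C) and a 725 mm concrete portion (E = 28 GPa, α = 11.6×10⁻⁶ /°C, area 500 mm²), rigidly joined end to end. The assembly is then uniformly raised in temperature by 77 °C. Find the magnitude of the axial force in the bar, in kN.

With the walls removed the bar would change length by δ_free = Σ αᵢΔT Lᵢ = 13.2×10⁻⁶×77×230 + 11.6×10⁻⁶×77×725 = 0.8813 mm.
The rigid supports impose zero overall length change; the single axial force P common to all segments must satisfy P Σ Lᵢ/(AᵢEᵢ) = δ_free.
The series flexibility is Σ Lᵢ/(AᵢEᵢ) = 230/(900×198×10³) + 725/(500×28×10³) = 5.308×10⁻⁵ mm/N.
So P = 0.8813 / 5.308×10⁻⁵ = 16.61 kN, compressive.

P ≈ 16.6 kN (compressive)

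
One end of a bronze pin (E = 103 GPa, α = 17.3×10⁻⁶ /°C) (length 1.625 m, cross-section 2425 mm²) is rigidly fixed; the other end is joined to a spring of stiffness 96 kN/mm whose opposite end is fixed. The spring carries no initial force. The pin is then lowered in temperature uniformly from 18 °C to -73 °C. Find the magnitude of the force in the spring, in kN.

Free thermal contraction: δ_free = αΔT L = 17.3×10⁻⁶ × 91 × 1625 = 2.558 mm.
With a force P in the spring, the elastic change of the pin is PL/(AE) and that of the spring is P/k; compatibility requires their sum to equal δ_free.
So P = δ_free / [L/(AE) + 1/k] = 2.558 / [ 1625/(2425×103×10³) + 1/(96×10³) ].
P = 2.558 / 1.692×10⁻⁵ = 151200 N.

P ≈ 151 kN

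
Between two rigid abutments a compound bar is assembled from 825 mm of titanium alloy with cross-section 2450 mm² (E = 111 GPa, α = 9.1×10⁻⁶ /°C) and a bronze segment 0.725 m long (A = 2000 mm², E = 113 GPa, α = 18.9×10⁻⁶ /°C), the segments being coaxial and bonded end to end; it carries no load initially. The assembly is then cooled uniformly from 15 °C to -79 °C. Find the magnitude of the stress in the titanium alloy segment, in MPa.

With the walls removed the bar would change length by δ_free = Σ αᵢΔT Lᵢ = 9.1×10⁻⁶×94×825 + 18.9×10⁻⁶×94×725 = 1.994 mm.
Since the ends are fixed, an axial force P builds up, equal in every segment, with P · Σ Lᵢ/(AᵢEᵢ) = δ_free.
The series flexibility is Σ Lᵢ/(AᵢEᵢ) = 825/(2450×111×10³) + 725/(2000×113×10³) = 6.242×10⁻⁶ mm/N.
Hence P = δ_free / Σ(L/AE) = 1.994/6.242×10⁻⁶ = 319.4 kN (tensile).
σ_{titanium alloy} = P / A = 319400 / 2450 = 130.4 MPa.

σ ≈ 130 MPa (tensile)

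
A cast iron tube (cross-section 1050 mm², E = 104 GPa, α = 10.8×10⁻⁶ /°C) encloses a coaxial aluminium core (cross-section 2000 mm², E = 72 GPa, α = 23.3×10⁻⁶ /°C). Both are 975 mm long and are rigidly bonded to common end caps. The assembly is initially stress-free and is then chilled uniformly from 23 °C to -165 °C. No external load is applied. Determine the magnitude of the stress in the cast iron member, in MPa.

σ ≈ 139 MPa (compressive)

Both members must finish at the same length. With the larger α, the aluminium tends to over-contract; the plates restrain it, putting the aluminium in tension and the cast iron in compression. With no external load the two internal forces are equal and opposite, magnitude P.
Compatibility of the two members (thermal + elastic change equal): (α₁ − α₂)ΔT = P·[1/(A₁E₁) + 1/(A₂E₂)].
|α₁ − α₂|·ΔT = 12.5×10⁻⁶ × 188 = 0.00235.
1/(A₁E₁) + 1/(A₂E₂) = 1/(1050×104×10³) + 1/(2000×72×10³) = 1.61×10⁻⁸ N⁻¹.
P = 0.00235 / 1.61×10⁻⁸ = 145900 N = 145.9 kN.
σ_{cast iron} = P/A₁ = 145900/1050 = 139 MPa, compressive.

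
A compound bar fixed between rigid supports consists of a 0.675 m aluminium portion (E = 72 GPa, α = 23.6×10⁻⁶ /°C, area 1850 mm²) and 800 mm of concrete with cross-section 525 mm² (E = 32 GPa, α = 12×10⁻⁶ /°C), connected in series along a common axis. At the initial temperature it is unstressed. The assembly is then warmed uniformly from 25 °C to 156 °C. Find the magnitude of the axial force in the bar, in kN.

With the walls removed the bar would change length by δ_free = Σ αᵢΔT Lᵢ = 23.6×10⁻⁶×131×675 + 12×10⁻⁶×131×800 = 3.344 mm.
Since the ends are fixed, an axial force P builds up, equal in every segment, with P · Σ Lᵢ/(AᵢEᵢ) = δ_free.
Σ Lᵢ/(AᵢEᵢ) = 675/(1850×72×10³) + 800/(525×32×10³) = 5.269×10⁻⁵ mm/N.
So P = 3.344 / 5.269×10⁻⁵ = 63.48 kN, compressive.

P ≈ 63.5 kN (compressive)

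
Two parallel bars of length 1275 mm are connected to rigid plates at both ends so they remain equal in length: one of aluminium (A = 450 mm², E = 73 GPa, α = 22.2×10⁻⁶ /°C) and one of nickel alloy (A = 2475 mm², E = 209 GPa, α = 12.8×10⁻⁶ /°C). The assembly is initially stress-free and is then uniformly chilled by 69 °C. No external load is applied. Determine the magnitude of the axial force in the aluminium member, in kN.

Both members must finish at the same length. With the larger α, the aluminium tends to over-contract; the plates restrain it, putting the aluminium in tension and the nickel alloy in compression. With no external load the two internal forces are equal and opposite, magnitude P.
Setting the final lengths equal and cancelling L: (α₁ − α₂)ΔT = P/(A₁E₁) + P/(A₂E₂).
|α₁ − α₂|·ΔT = 9.4×10⁻⁶ × 69 = 0.0006486.
1/(A₁E₁) + 1/(A₂E₂) = 1/(450×73×10³) + 1/(2475×209×10³) = 3.237×10⁻⁸ N⁻¹.
P = 0.0006486 / 3.237×10⁻⁸ = 20030 N = 20.03 kN.

P ≈ 20 kN (tensile in the aluminium)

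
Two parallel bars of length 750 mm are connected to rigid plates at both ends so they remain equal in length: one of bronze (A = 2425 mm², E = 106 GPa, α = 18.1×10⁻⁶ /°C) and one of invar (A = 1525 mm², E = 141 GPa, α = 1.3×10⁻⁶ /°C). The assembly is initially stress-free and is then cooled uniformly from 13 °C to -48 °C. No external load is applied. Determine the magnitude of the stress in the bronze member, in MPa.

σ ≈ 49.5 MPa (tensile)

The bronze has the larger α, so on cooling it would change length more than the invar if both were free. The rigid plates force a common final length, so the bronze is put into tension and the invar into compression, with equal and opposite forces P (no external load).
Setting the final lengths equal and cancelling L: (α₁ − α₂)ΔT = P/(A₁E₁) + P/(A₂E₂).
|α₁ − α₂|·ΔT = 16.8×10⁻⁶ × 61 = 0.001025.
1/(A₁E₁) + 1/(A₂E₂) = 1/(2425×106×10³) + 1/(1525×141×10³) = 8.541×10⁻⁹ N⁻¹.
P = 0.001025 / 8.541×10⁻⁹ = 120000 N = 120 kN.
σ_{bronze} = P/A₁ = 120000/2425 = 49.48 MPa, tensile.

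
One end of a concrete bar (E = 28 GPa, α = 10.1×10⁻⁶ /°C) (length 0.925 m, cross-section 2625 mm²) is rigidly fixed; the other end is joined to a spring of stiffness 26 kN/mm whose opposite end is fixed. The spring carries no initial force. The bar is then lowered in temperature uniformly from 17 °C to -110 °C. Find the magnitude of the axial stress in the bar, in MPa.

σ ≈ 8.85 MPa (tensile)

If the spring were absent the bar would shorten by αΔT L = 10.1×10⁻⁶ × 127 × 925 = 1.186 mm.
With a force P in the spring, the elastic change of the bar is PL/(AE) and that of the spring is P/k; compatibility requires their sum to equal δ_free.
So P = δ_free / [L/(AE) + 1/k] = 1.186 / [ 925/(2625×28×10³) + 1/(26×10³) ].
P = 1.186 / 5.105×10⁻⁵ = 23240 N.
σ = P/A = 23240/2625 = 8.855 MPa.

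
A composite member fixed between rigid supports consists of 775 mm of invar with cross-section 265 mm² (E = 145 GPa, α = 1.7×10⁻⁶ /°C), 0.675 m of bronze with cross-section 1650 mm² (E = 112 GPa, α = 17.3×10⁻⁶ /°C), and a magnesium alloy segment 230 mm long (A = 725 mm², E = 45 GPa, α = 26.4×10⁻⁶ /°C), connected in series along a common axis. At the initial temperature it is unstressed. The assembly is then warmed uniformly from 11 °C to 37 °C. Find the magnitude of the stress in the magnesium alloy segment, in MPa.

If the supports were absent, the total length change would be Σ αᵢΔT Lᵢ = 1.7×10⁻⁶×26×775 + 17.3×10⁻⁶×26×675 + 26.4×10⁻⁶×26×230 = 0.4957 mm.
The walls prevent any net length change, so an axial force P (same in every segment) develops. Compatibility: P · Σ Lᵢ/(AᵢEᵢ) = δ_free.
The series flexibility is Σ Lᵢ/(AᵢEᵢ) = 775/(265×145×10³) + 675/(1650×112×10³) + 230/(725×45×10³) = 3.087×10⁻⁵ mm/N.
So P = 0.4957 / 3.087×10⁻⁵ = 16.06 kN, compressive.
σ_{magnesium alloy} = P / A = 16060 / 725 = 22.15 MPa.

σ ≈ 22.1 MPa (compressive)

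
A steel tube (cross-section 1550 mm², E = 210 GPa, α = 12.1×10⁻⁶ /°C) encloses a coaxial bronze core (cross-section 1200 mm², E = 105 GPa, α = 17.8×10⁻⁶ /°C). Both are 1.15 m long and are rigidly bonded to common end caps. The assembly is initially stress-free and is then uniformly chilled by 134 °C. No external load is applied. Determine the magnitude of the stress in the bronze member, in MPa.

Both members must finish at the same length. With the larger α, the bronze tends to over-contract; the plates restrain it, putting the bronze in tension and the steel in compression. With no external load the two internal forces are equal and opposite, magnitude P.
Setting the final lengths equal and cancelling L: (α₁ − α₂)ΔT = P/(A₁E₁) + P/(A₂E₂).
|α₁ − α₂|·ΔT = 5.7×10⁻⁶ × 134 = 0.0007638.
1/(A₁E₁) + 1/(A₂E₂) = 1/(1550×210×10³) + 1/(1200×105×10³) = 1.101×10⁻⁸ N⁻¹.
So P = 0.0007638 / 1.101×10⁻⁸ = 69.38 kN.
σ_{bronze} = P/A₂ = 69380/1200 = 57.82 MPa, tensile.

σ ≈ 57.8 MPa (tensile)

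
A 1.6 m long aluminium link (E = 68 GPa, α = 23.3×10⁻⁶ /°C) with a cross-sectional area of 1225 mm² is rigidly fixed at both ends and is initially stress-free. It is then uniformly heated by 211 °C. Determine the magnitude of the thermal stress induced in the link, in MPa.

σ ≈ 334 MPa (compressive)

With length fixed, the mechanical strain must cancel the thermal strain αΔT = 23.3×10⁻⁶ × 211 = 4916.3×10⁻⁶.
The stress required to suppress this strain is σ = Eε = 68×10³ × 4916.3×10⁻⁶ = 334.3 MPa, compressive since the link is trying to expand.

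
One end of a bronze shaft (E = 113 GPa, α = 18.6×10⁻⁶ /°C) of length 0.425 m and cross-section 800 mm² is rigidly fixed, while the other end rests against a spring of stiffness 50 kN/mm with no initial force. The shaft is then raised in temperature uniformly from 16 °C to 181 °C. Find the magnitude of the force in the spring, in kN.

P ≈ 52.8 kN

Free thermal expansion: δ_free = αΔT L = 18.6×10⁻⁶ × 165 × 425 = 1.304 mm.
With a force P in the spring, the elastic change of the shaft is PL/(AE) and that of the spring is P/k; compatibility requires their sum to equal δ_free.
So P = δ_free / [L/(AE) + 1/k] = 1.304 / [ 425/(800×113×10³) + 1/(50×10³) ].
P = 1.304 / 2.47×10⁻⁵ = 52800 N.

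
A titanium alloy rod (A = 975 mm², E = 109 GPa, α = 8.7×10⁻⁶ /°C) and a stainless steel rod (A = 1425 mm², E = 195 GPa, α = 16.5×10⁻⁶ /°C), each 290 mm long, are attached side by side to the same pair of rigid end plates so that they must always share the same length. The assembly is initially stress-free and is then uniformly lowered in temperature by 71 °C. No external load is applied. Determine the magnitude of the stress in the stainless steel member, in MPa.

σ ≈ 29.9 MPa (tensile)

The stainless steel has the larger α, so on cooling it would change length more than the titanium alloy if both were free. The rigid plates force a common final length, so the stainless steel is put into tension and the titanium alloy into compression, with equal and opposite forces P (no external load).
Equating the net (thermal + elastic) strains gives |α₁ − α₂|·ΔT = P·[1/(A₁E₁) + 1/(A₂E₂)].
|α₁ − α₂|·ΔT = 7.8×10⁻⁶ × 71 = 0.0005538.
1/(A₁E₁) + 1/(A₂E₂) = 1/(975×109×10³) + 1/(1425×195×10³) = 1.301×10⁻⁸ N⁻¹.
So P = 0.0005538 / 1.301×10⁻⁸ = 42.57 kN.
σ_{stainless steel} = P/A₂ = 42570/1425 = 29.88 MPa, tensile.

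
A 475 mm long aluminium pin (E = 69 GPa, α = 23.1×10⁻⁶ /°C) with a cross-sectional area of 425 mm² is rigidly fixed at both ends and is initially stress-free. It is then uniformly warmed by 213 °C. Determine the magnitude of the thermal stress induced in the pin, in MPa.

σ ≈ 340 MPa (compressive)

Because both ends are immovable the net strain is zero, and the suppressed thermal strain is αΔT = 23.1×10⁻⁶ × 213 = 4920.3×10⁻⁶.
The stress required to suppress this strain is σ = Eε = 69×10³ × 4920.3×10⁻⁶ = 339.5 MPa, compressive since the pin is trying to expand.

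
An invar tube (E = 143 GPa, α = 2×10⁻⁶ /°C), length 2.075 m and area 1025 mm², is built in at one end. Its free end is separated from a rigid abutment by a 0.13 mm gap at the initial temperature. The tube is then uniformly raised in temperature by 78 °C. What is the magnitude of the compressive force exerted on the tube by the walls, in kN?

If the wall were absent the tube would grow by αΔT L = 2×10⁻⁶ × 78 × 2075 = 0.3237 mm.
This exceeds the 0.13 mm gap, so the wall pushes back. The portion of expansion that must be recovered elastically is δ_free − gap = 0.3237 − 0.13 = 0.1937 mm.
That suppressed elongation corresponds to σ = E·Δ/L = 143×10³ × 0.1937/2075 = 13.35 MPa.
P = σA = 13.35 × 1025 = 13.68 kN.

P ≈ 13.7 kN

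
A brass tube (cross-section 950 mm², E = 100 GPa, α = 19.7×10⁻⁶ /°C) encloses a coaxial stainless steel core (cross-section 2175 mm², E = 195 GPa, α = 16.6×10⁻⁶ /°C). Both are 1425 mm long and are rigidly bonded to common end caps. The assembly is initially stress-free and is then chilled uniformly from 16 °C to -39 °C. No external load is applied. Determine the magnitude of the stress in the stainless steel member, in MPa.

σ ≈ 6.08 MPa (compressive)

Equilibrium of a rigid end plate with no external load gives equal and opposite internal forces ±P in the two members. Since α_{brass} > α_{stainless steel}, cooling drives the brass into tension and the stainless steel into compression.
Equating the net (thermal + elastic) strains gives |α₁ − α₂|·ΔT = P·[1/(A₁E₁) + 1/(A₂E₂)].
|α₁ − α₂|·ΔT = 3.1×10⁻⁶ × 55 = 0.0001705.
1/(A₁E₁) + 1/(A₂E₂) = 1/(950×100×10³) + 1/(2175×195×10³) = 1.288×10⁻⁸ N⁻¹.
P = 0.0001705 / 1.288×10⁻⁸ = 13230 N = 13.23 kN.
σ_{stainless steel} = P/A₂ = 13230/2175 = 6.084 MPa, compressive.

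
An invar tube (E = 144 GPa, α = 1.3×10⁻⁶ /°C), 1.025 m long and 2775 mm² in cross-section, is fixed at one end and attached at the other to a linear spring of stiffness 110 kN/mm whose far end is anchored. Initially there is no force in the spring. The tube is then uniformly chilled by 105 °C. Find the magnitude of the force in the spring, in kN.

If the spring were absent the tube would shorten by αΔT L = 1.3×10⁻⁶ × 105 × 1025 = 0.1399 mm.
Let P be the tensile force in the spring. The tube extends elastically by PL/(AE) and the spring stretches by P/k; together these equal δ_free.
P [ L/(AE) + 1/k ] = δ_free → P [ 1025/(2775×144×10³) + 1/(110×10³) ] = 0.1399.
P = 0.1399 / 1.166×10⁻⁵ = 12000 N.

P ≈ 12 kN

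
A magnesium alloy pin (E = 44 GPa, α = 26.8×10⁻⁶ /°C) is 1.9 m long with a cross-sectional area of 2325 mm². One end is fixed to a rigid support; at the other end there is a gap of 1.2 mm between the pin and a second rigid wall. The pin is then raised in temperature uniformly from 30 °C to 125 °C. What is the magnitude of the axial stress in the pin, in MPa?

σ ≈ 84.2 MPa (compressive)

Free thermal elongation = αΔT L = 26.8×10⁻⁶ × 95 × 1900 = 4.837 mm.
This exceeds the 1.2 mm gap, so the wall pushes back. The portion of expansion that must be recovered elastically is δ_free − gap = 4.837 − 1.2 = 3.637 mm.
That suppressed elongation corresponds to σ = E·Δ/L = 44×10³ × 3.637/1900 = 84.23 MPa.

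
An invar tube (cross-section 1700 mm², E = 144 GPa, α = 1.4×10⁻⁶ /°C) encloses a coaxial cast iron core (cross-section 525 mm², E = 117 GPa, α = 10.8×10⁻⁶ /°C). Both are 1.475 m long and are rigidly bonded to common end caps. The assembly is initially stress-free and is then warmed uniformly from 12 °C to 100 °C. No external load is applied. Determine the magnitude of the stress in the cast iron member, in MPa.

The cast iron has the larger α, so on heating it would change length more than the invar if both were free. The rigid plates force a common final length, so the cast iron is put into compression and the invar into tension, with equal and opposite forces P (no external load).
Setting the final lengths equal and cancelling L: (α₁ − α₂)ΔT = P/(A₁E₁) + P/(A₂E₂).
|α₁ − α₂|·ΔT = 9.4×10⁻⁶ × 88 = 0.0008272.
1/(A₁E₁) + 1/(A₂E₂) = 1/(1700×144×10³) + 1/(525×117×10³) = 2.036×10⁻⁸ N⁻¹.
So P = 0.0008272 / 2.036×10⁻⁸ = 40.62 kN.
σ_{cast iron} = P/A₂ = 40620/525 = 77.37 MPa, compressive.

σ ≈ 77.4 MPa (compressive)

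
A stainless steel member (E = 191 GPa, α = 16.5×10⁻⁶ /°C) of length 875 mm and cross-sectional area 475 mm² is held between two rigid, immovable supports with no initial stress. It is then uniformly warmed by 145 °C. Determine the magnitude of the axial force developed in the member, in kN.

P ≈ 217 kN (compressive)

With zero net strain, σ = E·αΔT = 191 GPa × 16.5×10⁻⁶ × 145 = 457 MPa.
P = AEαΔT = 475 × 191×10³ × 16.5×10⁻⁶ × 145 = 217.1 kN (compressive).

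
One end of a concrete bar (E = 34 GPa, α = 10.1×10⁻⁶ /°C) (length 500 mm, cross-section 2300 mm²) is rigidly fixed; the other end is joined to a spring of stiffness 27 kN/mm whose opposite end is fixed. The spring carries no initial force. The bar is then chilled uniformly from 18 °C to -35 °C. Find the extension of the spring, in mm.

The unrestrained thermal change is αΔT L = 10.1×10⁻⁶ × 53 × 500 = 0.2676 mm.
Let P be the tensile force in the spring. The bar extends elastically by PL/(AE) and the spring stretches by P/k; together these equal δ_free.
So P = δ_free / [L/(AE) + 1/k] = 0.2676 / [ 500/(2300×34×10³) + 1/(27×10³) ].
P = 0.2676 / 4.343×10⁻⁵ = 6163 N.
Spring extension = P/k = 6163/(27×10³) = 0.2282 mm.

δ ≈ 0.228 mm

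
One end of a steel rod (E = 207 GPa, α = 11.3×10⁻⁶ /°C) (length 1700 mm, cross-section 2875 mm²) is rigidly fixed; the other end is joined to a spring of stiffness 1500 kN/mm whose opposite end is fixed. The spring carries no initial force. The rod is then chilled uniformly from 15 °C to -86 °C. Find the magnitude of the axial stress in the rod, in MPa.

σ ≈ 192 MPa (tensile)

The unrestrained thermal change is αΔT L = 11.3×10⁻⁶ × 101 × 1700 = 1.94 mm.
Let P be the tensile force in the spring. The rod extends elastically by PL/(AE) and the spring stretches by P/k; together these equal δ_free.
P [ L/(AE) + 1/k ] = δ_free → P [ 1700/(2875×207×10³) + 1/(1500×10³) ] = 1.94.
P = 1.94 / 3.523×10⁻⁶ = 550700 N.
σ = P/A = 550700/2875 = 191.5 MPa.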